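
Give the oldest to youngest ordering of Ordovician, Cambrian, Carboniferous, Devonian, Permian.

Cambrian → Ordovician → Devonian → Carboniferous → Permian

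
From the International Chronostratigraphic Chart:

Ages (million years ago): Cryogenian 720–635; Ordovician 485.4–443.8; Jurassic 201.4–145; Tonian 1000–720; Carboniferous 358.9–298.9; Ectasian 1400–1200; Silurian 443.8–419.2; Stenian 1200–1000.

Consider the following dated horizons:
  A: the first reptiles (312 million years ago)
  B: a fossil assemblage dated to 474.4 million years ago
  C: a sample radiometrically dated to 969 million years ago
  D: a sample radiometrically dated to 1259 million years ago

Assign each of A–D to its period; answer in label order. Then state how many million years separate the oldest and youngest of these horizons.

A — Carboniferous; B — Ordovician; C — Tonian; D — Ectasian; span 947 million years

A: 312 Ma lies in 358.9–298.9 Ma, so Carboniferous.
B: 474.4 Ma lies in 485.4–443.8 Ma, so Ordovician.
C: 969 Ma lies in 1000–720 Ma, so Tonian.
D: 1259 Ma lies in 1400–1200 Ma, so Ectasian.
Oldest = 1259 Ma, youngest = 312 Ma → span 947 Myr.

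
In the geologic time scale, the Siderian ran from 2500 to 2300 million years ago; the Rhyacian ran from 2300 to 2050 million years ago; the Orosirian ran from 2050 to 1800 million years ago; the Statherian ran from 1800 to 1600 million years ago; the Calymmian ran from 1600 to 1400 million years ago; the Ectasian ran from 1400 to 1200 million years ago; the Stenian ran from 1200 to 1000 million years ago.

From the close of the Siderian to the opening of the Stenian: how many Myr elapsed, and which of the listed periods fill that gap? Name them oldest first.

1100 million years; Rhyacian, Orosirian, Statherian, Calymmian, Ectasian

End of Siderian = 2300 Ma; start of Stenian = 1200 Ma.
Gap = 2300 − 1200 = 1100 Myr.
Periods wholly inside 2300–1200 Ma: Rhyacian (2300–2050), Orosirian (2050–1800), Statherian (1800–1600), Calymmian (1600–1400), Ectasian (1400–1200).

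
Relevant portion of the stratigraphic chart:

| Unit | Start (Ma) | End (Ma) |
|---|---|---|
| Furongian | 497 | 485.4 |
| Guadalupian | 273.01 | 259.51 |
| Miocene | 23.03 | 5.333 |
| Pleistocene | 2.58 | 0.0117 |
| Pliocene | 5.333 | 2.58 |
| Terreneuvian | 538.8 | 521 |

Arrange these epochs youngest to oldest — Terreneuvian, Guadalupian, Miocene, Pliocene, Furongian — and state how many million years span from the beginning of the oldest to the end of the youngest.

From the excerpt: Terreneuvian 538.8–521; Guadalupian 273.01–259.51; Miocene 23.03–5.333; Pliocene 5.333–2.58; Furongian 497–485.4 (Ma).
Larger Ma is earlier, so the oldest is Terreneuvian and the youngest is Pliocene; youngest to oldest: Pliocene, Miocene, Guadalupian, Furongian, Terreneuvian.
Oldest start 538.8 minus youngest end 2.58 gives 536.22 Myr overall.

Pliocene → Miocene → Guadalupian → Furongian → Terreneuvian; total span 536.22 Myr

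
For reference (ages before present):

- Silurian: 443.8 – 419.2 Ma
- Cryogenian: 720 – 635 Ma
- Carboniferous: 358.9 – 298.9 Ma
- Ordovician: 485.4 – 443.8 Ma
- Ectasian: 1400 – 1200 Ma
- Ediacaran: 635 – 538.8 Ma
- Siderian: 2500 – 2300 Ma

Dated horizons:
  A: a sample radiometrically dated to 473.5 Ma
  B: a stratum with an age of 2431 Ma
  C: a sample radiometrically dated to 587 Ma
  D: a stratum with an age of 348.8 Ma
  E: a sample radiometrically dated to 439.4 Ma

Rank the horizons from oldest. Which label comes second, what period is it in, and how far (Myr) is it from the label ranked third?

C, in the Ediacaran; 113.5 million years to A

Sorted oldest-first by Ma: B (2431), C (587), A (473.5), E (439.4), D (348.8).
The second oldest is C at 587 Ma, which lies in 635–538.8 Ma: the Ediacaran.
The third oldest is A at 473.5 Ma; separation = |587 − 473.5| = 113.5 Myr.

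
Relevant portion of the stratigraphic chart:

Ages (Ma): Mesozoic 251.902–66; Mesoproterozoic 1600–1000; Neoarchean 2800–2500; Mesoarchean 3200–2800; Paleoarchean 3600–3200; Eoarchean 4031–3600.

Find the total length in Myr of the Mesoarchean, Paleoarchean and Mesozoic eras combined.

Each duration: Mesoarchean = 400; Paleoarchean = 400; Mesozoic = 185.902.
Sum: 400 + 400 + 185.902 = 985.902 Myr.

985.902 million years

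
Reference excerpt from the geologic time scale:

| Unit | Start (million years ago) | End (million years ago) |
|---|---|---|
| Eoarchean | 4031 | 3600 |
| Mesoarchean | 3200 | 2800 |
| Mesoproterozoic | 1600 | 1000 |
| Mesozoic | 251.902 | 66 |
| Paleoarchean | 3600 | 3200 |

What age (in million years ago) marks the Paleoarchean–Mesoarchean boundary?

3200 million years ago

The Paleoarchean ends and the Mesoarchean begins at 3200 million years ago.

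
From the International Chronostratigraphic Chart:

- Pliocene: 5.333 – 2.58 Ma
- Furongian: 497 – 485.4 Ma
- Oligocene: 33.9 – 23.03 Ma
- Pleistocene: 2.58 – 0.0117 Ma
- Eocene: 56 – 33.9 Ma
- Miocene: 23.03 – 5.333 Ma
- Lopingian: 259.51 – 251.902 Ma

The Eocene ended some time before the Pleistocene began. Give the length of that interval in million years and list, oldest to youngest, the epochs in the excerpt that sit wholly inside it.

31.32 million years; Oligocene, Miocene, Pliocene

End of Eocene = 33.9 Ma; start of Pleistocene = 2.58 Ma.
Gap = 33.9 − 2.58 = 31.32 Myr.
Epochs wholly inside 33.9–2.58 Ma: Oligocene (33.9–23.03), Miocene (23.03–5.333), Pliocene (5.333–2.58).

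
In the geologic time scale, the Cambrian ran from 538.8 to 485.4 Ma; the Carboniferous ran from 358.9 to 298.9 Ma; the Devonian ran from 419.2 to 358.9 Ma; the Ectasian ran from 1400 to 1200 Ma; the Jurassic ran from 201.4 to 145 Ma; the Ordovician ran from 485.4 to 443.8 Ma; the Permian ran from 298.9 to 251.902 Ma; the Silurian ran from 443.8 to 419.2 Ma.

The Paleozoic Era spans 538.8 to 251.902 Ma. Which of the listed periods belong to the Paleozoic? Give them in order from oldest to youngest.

Cambrian, Ordovician, Silurian, Devonian, Carboniferous, Permian

Periods with both bounds inside 538.8–251.902 Ma: Cambrian (538.8–485.4), Ordovician (485.4–443.8), Silurian (443.8–419.2), Devonian (419.2–358.9), Carboniferous (358.9–298.9), Permian (298.9–251.902).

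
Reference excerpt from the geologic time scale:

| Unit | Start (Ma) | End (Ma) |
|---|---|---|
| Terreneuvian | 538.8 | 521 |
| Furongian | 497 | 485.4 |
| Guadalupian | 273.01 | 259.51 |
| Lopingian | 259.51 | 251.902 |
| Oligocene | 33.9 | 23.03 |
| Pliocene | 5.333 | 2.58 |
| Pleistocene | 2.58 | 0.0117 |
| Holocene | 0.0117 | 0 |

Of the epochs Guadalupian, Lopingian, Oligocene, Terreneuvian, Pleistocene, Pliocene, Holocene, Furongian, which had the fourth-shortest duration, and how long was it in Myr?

Durations: Guadalupian 13.5; Lopingian 7.608; Oligocene 10.87; Terreneuvian 17.8; Pleistocene 2.5683; Pliocene 2.753; Holocene 0.0117; Furongian 11.6 Myr.
Sorted shortest-first: Holocene (0.0117), Pleistocene (2.5683), Pliocene (2.753), Lopingian (7.608), Oligocene (10.87), Furongian (11.6), Guadalupian (13.5), Terreneuvian (17.8).
The fourth shortest is Lopingian at 7.608 Myr.

Lopingian, 7.608 million years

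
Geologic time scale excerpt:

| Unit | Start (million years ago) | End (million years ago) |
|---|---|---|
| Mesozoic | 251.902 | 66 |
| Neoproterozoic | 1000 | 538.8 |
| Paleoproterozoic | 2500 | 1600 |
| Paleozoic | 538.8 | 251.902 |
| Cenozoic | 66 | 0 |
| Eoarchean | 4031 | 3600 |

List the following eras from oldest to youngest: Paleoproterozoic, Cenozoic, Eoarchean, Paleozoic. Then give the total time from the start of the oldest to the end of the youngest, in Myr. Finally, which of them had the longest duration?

Start ages (Ma): Eoarchean 4031, Paleoproterozoic 2500, Paleozoic 538.8, Cenozoic 66.
Ordered oldest to youngest: Eoarchean, Paleoproterozoic, Paleozoic, Cenozoic.
Span = 4031 − 0 = 4031 Myr.
Durations: Cenozoic 66, Eoarchean 431, Paleozoic 286.898, Paleoproterozoic 900 → longest is Paleoproterozoic (900 Myr).

Eoarchean, Paleoproterozoic, Paleozoic, Cenozoic; total span 4031 Myr; longest is Paleoproterozoic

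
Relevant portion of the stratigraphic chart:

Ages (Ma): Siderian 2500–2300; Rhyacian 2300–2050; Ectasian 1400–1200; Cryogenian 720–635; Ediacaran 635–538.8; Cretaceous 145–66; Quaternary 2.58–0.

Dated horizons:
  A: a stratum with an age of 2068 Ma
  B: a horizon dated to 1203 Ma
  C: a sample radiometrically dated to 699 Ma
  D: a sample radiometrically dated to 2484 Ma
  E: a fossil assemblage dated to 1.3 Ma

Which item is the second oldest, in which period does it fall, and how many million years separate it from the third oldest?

A, in the Rhyacian; 865 million years to B

Sorted oldest-first by Ma: D (2484), A (2068), B (1203), C (699), E (1.3).
The second oldest is A at 2068 Ma, which lies in 2300–2050 Ma: the Rhyacian.
The third oldest is B at 1203 Ma; separation = |2068 − 1203| = 865 Myr.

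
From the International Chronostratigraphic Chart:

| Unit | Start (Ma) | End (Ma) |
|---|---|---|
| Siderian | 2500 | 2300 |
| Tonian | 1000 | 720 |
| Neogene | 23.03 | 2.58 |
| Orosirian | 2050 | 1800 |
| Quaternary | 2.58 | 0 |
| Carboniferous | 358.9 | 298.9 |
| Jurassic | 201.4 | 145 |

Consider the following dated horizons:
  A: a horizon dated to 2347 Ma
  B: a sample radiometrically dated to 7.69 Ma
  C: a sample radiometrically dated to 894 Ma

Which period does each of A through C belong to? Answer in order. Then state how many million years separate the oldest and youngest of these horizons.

A: 2347 Ma lies in 2500–2300 Ma, so Siderian.
B: 7.69 Ma lies in 23.03–2.58 Ma, so Neogene.
C: 894 Ma lies in 1000–720 Ma, so Tonian.
Oldest = 2347 Ma, youngest = 7.69 Ma → span 2339.31 Myr.

A — Siderian; B — Neogene; C — Tonian; span 2339.31 million years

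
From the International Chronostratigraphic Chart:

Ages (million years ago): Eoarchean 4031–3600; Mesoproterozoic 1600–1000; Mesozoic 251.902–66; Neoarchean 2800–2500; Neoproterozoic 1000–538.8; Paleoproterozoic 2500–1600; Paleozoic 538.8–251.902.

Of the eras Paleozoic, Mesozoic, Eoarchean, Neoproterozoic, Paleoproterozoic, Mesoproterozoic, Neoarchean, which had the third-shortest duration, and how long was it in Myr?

Start − end for each: Paleozoic 538.8 − 251.902 = 286.898; Mesozoic 251.902 − 66 = 185.902; Eoarchean 4031 − 3600 = 431; Neoproterozoic 1000 − 538.8 = 461.2; Paleoproterozoic 2500 − 1600 = 900; Mesoproterozoic 1600 − 1000 = 600; Neoarchean 2800 − 2500 = 300.
Ranking these from shortest: Mesozoic < Paleozoic < Neoarchean < Eoarchean < Neoproterozoic < Mesoproterozoic < Paleoproterozoic.
Position 3 in that ranking is Neoarchean, which lasted 300 Myr.

Neoarchean, 300 million years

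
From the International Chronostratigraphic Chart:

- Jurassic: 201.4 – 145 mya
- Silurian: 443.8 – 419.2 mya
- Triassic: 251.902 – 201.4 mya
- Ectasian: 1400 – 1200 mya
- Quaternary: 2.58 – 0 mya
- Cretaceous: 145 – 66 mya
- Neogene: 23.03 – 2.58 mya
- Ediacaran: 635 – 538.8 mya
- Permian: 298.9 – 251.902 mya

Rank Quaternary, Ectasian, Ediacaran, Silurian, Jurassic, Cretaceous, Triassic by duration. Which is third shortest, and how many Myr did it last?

Start − end for each: Quaternary 2.58 − 0 = 2.58; Ectasian 1400 − 1200 = 200; Ediacaran 635 − 538.8 = 96.2; Silurian 443.8 − 419.2 = 24.6; Jurassic 201.4 − 145 = 56.4; Cretaceous 145 − 66 = 79; Triassic 251.902 − 201.4 = 50.502.
Ranking these from shortest: Quaternary < Silurian < Triassic < Jurassic < Cretaceous < Ediacaran < Ectasian.
Position 3 in that ranking is Triassic, which lasted 50.502 Myr.

Triassic, 50.502 million years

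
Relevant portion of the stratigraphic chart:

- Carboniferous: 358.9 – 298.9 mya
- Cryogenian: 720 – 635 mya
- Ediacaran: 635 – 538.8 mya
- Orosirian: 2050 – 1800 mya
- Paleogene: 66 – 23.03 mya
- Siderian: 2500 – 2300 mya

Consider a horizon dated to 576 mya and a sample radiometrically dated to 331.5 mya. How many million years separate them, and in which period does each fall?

244.5 million years apart; the first in the Ediacaran, the second in the Carboniferous

Elapsed time: 576 − 331.5 = 244.5 Myr.
576 Ma lies within 635–538.8 Ma: Ediacaran.
331.5 Ma lies within 358.9–298.9 Ma: Carboniferous.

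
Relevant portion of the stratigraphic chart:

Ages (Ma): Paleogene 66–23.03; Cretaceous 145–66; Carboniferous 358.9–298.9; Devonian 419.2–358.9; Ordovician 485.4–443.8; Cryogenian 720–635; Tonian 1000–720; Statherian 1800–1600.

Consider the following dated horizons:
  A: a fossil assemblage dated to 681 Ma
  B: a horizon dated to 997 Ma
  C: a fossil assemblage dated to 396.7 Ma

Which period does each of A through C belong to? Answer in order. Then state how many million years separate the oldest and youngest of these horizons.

A — Cryogenian; B — Tonian; C — Devonian; span 600.3 million years

Match each age against the start–end ranges in the excerpt: A = 681 Ma → Cryogenian (720–635); B = 997 Ma → Tonian (1000–720); C = 396.7 Ma → Devonian (419.2–358.9).
The largest age is 997 Ma and the smallest is 396.7 Ma; their difference is 600.3 Myr.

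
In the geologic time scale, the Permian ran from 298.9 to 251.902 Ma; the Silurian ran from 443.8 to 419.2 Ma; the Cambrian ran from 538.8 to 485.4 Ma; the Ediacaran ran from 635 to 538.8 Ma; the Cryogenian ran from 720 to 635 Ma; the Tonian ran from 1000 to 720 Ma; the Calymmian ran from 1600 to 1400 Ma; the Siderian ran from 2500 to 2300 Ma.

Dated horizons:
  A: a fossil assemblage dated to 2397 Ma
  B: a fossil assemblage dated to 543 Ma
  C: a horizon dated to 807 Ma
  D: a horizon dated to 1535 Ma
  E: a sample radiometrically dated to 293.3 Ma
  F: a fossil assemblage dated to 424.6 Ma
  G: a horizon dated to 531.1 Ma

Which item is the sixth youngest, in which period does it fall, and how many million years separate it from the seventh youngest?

Smaller Ma means younger, so youngest first: E 293.3 < F 424.6 < G 531.1 < B 543 < C 807 < D 1535 < A 2397.
Counting 6 along gives D (1535 Ma); the excerpt puts that inside the Calymmian, 1600–1400 Ma.
Next in line is A (2397 Ma), and 2397 − 1535 = 862 Myr.

D, in the Calymmian; 862 million years to A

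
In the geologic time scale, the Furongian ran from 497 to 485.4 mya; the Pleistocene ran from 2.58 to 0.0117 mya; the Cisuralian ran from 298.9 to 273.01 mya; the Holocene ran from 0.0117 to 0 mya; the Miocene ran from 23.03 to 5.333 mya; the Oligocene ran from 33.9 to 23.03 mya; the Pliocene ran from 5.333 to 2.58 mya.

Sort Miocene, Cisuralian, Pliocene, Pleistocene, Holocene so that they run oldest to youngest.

Cisuralian → Miocene → Pliocene → Pleistocene → Holocene

The oldest of these is Cisuralian (starts 298.9 Ma) and the youngest is Holocene (ends 0 Ma).
In between, by decreasing start age: Miocene (23.03), Pliocene (5.333), Pleistocene (2.58).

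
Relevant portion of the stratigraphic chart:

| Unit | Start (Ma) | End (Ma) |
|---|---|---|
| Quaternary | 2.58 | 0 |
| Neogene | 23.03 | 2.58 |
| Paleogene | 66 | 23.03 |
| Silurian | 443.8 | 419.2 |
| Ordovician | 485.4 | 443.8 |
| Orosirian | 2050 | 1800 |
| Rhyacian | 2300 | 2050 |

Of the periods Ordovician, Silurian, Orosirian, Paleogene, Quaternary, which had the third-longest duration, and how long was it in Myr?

Start − end for each: Ordovician 485.4 − 443.8 = 41.6; Silurian 443.8 − 419.2 = 24.6; Orosirian 2050 − 1800 = 250; Paleogene 66 − 23.03 = 42.97; Quaternary 2.58 − 0 = 2.58.
Ranking these from longest: Orosirian > Paleogene > Ordovician > Silurian > Quaternary.
Position 3 in that ranking is Ordovician, which lasted 41.6 Myr.

Ordovician, 41.6 million years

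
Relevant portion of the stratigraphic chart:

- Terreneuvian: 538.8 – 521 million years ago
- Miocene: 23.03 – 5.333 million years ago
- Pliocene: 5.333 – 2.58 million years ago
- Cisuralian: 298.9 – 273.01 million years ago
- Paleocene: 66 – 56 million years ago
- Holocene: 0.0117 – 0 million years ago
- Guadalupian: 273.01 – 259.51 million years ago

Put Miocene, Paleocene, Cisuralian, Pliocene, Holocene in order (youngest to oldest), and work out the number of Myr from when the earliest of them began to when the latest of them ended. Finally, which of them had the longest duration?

Holocene → Pliocene → Miocene → Paleocene → Cisuralian; total span 298.9 Myr; longest is Cisuralian

From the excerpt: Miocene 23.03–5.333; Paleocene 66–56; Cisuralian 298.9–273.01; Pliocene 5.333–2.58; Holocene 0.0117–0 (Ma).
Larger Ma is earlier, so the oldest is Cisuralian and the youngest is Holocene; youngest to oldest: Holocene, Pliocene, Miocene, Paleocene, Cisuralian.
Oldest start 298.9 minus youngest end 0 gives 298.9 Myr overall.
Individual lengths (start − end): Paleocene 10; Miocene 17.697; Holocene 0.0117; Cisuralian 25.89; Pliocene 2.753. The largest is Cisuralian at 25.89 Myr.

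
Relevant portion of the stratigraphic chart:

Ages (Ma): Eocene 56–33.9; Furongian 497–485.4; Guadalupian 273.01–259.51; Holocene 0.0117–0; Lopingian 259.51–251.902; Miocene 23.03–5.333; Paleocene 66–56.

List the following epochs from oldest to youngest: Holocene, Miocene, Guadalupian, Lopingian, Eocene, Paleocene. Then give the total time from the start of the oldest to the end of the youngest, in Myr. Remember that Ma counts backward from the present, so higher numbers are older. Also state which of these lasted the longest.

Guadalupian → Lopingian → Paleocene → Eocene → Miocene → Holocene; total span 273.01 Myr; longest is Eocene

Start ages (Ma): Guadalupian 273.01, Lopingian 259.51, Paleocene 66, Eocene 56, Miocene 23.03, Holocene 0.0117.
Ordered oldest to youngest: Guadalupian, Lopingian, Paleocene, Eocene, Miocene, Holocene.
Span = 273.01 − 0 = 273.01 Myr.
Durations: Lopingian 7.608, Eocene 22.1, Miocene 17.697, Paleocene 10, Holocene 0.0117, Guadalupian 13.5 → longest is Eocene (22.1 Myr).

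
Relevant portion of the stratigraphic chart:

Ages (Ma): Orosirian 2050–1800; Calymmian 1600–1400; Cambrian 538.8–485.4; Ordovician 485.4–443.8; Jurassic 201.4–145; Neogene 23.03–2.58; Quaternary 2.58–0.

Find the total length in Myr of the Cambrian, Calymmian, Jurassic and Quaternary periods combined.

312.38 million years

Each duration: Cambrian = 53.4; Calymmian = 200; Jurassic = 56.4; Quaternary = 2.58.
Sum: 53.4 + 200 + 56.4 + 2.58 = 312.38 Myr.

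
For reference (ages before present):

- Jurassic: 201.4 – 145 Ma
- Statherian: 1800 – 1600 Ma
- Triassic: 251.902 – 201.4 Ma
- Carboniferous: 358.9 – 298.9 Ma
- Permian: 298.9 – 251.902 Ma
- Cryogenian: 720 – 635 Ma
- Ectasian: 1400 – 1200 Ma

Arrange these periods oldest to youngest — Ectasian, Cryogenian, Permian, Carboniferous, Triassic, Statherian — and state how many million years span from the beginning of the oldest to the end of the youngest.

Start ages (Ma): Statherian 1800, Ectasian 1400, Cryogenian 720, Carboniferous 358.9, Permian 298.9, Triassic 251.902.
Ordered oldest to youngest: Statherian, Ectasian, Cryogenian, Carboniferous, Permian, Triassic.
Span = 1800 − 201.4 = 1598.6 Myr.

Statherian → Ectasian → Cryogenian → Carboniferous → Permian → Triassic; total span 1598.6 Myr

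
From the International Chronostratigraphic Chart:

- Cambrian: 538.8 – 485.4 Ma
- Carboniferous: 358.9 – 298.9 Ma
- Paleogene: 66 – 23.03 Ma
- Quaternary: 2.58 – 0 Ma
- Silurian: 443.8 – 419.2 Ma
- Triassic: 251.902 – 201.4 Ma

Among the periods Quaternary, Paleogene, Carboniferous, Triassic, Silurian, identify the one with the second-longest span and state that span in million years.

Durations: Quaternary 2.58; Paleogene 42.97; Carboniferous 60; Triassic 50.502; Silurian 24.6 Myr.
Sorted longest-first: Carboniferous (60), Triassic (50.502), Paleogene (42.97), Silurian (24.6), Quaternary (2.58).
The second longest is Triassic at 50.502 Myr.

Triassic, 50.502 million years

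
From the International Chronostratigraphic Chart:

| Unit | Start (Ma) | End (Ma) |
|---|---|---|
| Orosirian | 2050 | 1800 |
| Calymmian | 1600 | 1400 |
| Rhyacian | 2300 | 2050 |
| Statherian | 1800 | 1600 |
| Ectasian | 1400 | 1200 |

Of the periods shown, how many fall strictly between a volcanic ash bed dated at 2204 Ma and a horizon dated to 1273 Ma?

3

The older date is 2204 Ma and the younger is 1273 Ma.
Periods with start < 2204 and end > 1273 Ma: Orosirian (2050–1800), Statherian (1800–1600), Calymmian (1600–1400).
That is 3 complete periods.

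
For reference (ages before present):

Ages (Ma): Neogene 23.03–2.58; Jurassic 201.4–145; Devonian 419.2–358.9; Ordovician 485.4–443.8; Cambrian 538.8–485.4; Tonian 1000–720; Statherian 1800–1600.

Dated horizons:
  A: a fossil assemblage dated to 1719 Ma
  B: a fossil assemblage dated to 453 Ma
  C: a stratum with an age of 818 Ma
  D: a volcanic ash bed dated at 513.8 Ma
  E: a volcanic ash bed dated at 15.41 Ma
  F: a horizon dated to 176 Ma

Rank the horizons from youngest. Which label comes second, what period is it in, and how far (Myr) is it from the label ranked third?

Smaller Ma means younger, so youngest first: E 15.41 < F 176 < B 453 < D 513.8 < C 818 < A 1719.
Counting 2 along gives F (176 Ma); the excerpt puts that inside the Jurassic, 201.4–145 Ma.
Next in line is B (453 Ma), and 453 − 176 = 277 Myr.

F, in the Jurassic; 277 million years to B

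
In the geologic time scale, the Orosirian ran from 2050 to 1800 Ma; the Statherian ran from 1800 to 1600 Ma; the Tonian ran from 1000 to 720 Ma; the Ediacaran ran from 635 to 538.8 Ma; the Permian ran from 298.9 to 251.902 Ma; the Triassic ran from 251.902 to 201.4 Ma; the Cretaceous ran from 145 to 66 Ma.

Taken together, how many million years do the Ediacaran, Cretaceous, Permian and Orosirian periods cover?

Each duration: Ediacaran = 96.2; Cretaceous = 79; Permian = 46.998; Orosirian = 250.
Sum: 96.2 + 79 + 46.998 + 250 = 472.198 Myr.

472.198 million years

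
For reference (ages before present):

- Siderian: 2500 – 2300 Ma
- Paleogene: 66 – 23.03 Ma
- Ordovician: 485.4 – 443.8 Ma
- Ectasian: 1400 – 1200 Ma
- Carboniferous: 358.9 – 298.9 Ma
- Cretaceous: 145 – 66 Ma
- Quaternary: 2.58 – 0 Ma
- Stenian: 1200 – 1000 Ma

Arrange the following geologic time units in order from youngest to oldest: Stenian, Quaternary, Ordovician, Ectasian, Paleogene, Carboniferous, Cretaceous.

Sorting by start age (ascending Ma, since larger Ma = older): Quaternary began 2.58, Paleogene began 66, Cretaceous began 145, Carboniferous began 358.9, Ordovician began 485.4, Stenian began 1200, Ectasian began 1400.

Quaternary, then Paleogene, then Cretaceous, then Carboniferous, then Ordovician, then Stenian, then Ectasian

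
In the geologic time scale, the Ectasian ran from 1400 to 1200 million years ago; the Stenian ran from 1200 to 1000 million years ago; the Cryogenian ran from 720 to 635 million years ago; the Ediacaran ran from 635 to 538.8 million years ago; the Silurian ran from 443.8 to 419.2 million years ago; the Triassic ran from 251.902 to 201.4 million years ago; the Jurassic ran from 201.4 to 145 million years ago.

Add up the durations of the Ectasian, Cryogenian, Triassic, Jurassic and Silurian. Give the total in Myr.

Duration is start − end for each: (1400 − 1200) + (720 − 635) + (251.902 − 201.4) + (201.4 − 145) + (443.8 − 419.2).
That is 200 + 85 + 50.502 + 56.4 + 24.6, which totals 416.502 million years.

416.502 million years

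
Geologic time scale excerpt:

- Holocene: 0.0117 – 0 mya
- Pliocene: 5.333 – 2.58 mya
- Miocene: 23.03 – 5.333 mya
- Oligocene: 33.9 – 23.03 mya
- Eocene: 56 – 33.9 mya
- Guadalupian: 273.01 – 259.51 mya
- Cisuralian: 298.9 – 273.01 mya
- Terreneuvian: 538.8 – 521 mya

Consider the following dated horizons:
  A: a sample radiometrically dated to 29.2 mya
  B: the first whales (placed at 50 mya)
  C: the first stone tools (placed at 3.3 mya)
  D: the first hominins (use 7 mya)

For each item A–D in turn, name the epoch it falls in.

A: 29.2 Ma lies in 33.9–23.03 Ma, so Oligocene.
B: 50 Ma lies in 56–33.9 Ma, so Eocene.
C: 3.3 Ma lies in 5.333–2.58 Ma, so Pliocene.
D: 7 Ma lies in 23.03–5.333 Ma, so Miocene.

A — Oligocene; B — Eocene; C — Pliocene; D — Miocene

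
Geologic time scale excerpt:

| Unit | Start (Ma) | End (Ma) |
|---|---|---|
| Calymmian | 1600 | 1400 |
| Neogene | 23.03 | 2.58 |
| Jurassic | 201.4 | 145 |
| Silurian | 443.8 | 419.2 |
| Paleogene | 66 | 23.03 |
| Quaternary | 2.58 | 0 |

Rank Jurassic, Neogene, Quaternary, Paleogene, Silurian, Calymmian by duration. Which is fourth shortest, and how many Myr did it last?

Durations: Jurassic 56.4; Neogene 20.45; Quaternary 2.58; Paleogene 42.97; Silurian 24.6; Calymmian 200 Myr.
Sorted shortest-first: Quaternary (2.58), Neogene (20.45), Silurian (24.6), Paleogene (42.97), Jurassic (56.4), Calymmian (200).
The fourth shortest is Paleogene at 42.97 Myr.

Paleogene, 42.97 million years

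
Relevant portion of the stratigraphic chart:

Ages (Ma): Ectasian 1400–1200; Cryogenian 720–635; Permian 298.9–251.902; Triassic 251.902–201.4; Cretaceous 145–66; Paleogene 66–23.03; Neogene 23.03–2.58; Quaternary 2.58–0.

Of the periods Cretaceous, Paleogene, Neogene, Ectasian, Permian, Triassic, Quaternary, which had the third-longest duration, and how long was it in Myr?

Triassic, 50.502 million years

Durations: Cretaceous 79; Paleogene 42.97; Neogene 20.45; Ectasian 200; Permian 46.998; Triassic 50.502; Quaternary 2.58 Myr.
Sorted longest-first: Ectasian (200), Cretaceous (79), Triassic (50.502), Permian (46.998), Paleogene (42.97), Neogene (20.45), Quaternary (2.58).
The third longest is Triassic at 50.502 Myr.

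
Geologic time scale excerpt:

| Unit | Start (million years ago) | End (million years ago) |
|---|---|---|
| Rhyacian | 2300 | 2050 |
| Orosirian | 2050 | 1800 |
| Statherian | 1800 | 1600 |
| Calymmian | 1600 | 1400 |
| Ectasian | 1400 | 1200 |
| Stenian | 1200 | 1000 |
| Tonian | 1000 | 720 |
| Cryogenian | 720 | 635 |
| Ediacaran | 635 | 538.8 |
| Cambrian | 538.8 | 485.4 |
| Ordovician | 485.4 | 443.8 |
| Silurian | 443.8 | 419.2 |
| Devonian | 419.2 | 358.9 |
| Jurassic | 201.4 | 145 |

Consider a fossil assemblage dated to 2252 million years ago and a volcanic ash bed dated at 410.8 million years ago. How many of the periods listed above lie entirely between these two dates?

11

2252 Ma sits inside the Rhyacian (2300–2050) and 410.8 Ma inside the Devonian (419.2–358.9); neither of those is wholly between the two dates.
The listed periods lying completely between them are Orosirian, Statherian, Calymmian, Ectasian, Stenian, Tonian, Cryogenian, Ediacaran, Cambrian, Ordovician, Silurian — 11 in all.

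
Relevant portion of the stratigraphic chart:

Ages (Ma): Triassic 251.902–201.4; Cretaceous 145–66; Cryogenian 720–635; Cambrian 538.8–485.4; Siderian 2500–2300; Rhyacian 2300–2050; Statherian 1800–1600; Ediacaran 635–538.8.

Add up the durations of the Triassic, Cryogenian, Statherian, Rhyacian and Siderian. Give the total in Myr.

Duration is start − end for each: (251.902 − 201.4) + (720 − 635) + (1800 − 1600) + (2300 − 2050) + (2500 − 2300).
That is 50.502 + 85 + 200 + 250 + 200, which totals 785.502 million years.

785.502 million years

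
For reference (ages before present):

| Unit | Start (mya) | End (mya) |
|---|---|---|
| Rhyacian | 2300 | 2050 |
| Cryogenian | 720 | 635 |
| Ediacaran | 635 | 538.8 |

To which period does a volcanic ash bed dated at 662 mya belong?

662 Ma lies between 720 and 635 Ma, so it falls in the Cryogenian.

Cryogenian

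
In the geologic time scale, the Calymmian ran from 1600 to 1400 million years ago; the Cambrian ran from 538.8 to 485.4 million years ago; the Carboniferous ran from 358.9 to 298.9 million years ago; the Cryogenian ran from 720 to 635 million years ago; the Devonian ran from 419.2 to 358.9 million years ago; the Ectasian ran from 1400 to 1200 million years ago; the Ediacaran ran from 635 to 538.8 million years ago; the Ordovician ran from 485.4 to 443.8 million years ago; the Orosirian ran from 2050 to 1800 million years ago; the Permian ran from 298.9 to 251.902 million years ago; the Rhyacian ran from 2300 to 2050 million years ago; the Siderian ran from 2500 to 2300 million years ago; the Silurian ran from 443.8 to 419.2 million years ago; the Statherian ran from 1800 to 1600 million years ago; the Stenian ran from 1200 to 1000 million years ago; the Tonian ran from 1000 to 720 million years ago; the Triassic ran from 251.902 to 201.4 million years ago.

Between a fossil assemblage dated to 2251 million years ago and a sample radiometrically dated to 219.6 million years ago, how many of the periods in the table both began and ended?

14

2251 Ma sits inside the Rhyacian (2300–2050) and 219.6 Ma inside the Triassic (251.902–201.4); neither of those is wholly between the two dates.
The listed periods lying completely between them are Orosirian, Statherian, Calymmian, Ectasian, Stenian, Tonian, Cryogenian, Ediacaran, Cambrian, Ordovician, Silurian, Devonian, Carboniferous, Permian — 14 in all.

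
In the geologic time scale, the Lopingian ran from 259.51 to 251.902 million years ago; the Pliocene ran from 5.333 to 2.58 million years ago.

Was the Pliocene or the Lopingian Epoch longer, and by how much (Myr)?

Pliocene: 5.333 − 2.58 = 2.753 Myr.
Lopingian: 259.51 − 251.902 = 7.608 Myr.
Difference: 7.608 − 2.753 = 4.855 Myr, so the Lopingian was longer.

Lopingian, by 4.855 million years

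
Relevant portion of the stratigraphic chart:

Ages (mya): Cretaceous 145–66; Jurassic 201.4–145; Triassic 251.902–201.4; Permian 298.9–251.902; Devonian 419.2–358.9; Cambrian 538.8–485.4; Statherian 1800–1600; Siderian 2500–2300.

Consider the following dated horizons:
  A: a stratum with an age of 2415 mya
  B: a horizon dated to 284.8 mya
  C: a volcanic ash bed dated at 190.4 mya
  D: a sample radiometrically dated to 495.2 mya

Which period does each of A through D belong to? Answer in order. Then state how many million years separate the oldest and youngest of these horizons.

A: 2415 Ma lies in 2500–2300 Ma, so Siderian.
B: 284.8 Ma lies in 298.9–251.902 Ma, so Permian.
C: 190.4 Ma lies in 201.4–145 Ma, so Jurassic.
D: 495.2 Ma lies in 538.8–485.4 Ma, so Cambrian.
Oldest = 2415 Ma, youngest = 190.4 Ma → span 2224.6 Myr.

A — Siderian; B — Permian; C — Jurassic; D — Cambrian; span 2224.6 million years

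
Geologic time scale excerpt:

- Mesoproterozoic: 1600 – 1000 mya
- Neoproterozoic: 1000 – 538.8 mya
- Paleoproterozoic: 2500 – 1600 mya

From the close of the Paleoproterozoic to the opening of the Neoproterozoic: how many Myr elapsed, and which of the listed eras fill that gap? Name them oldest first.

The Paleoproterozoic closes at 1600 Ma and the Neoproterozoic opens at 1000 Ma, so the interval is 1600 − 1000 = 600 Myr.
An era fits inside if it starts at or after 1600 Ma and ends at or before 1000 Ma; oldest first that gives Mesoproterozoic.

600 million years; Mesoproterozoic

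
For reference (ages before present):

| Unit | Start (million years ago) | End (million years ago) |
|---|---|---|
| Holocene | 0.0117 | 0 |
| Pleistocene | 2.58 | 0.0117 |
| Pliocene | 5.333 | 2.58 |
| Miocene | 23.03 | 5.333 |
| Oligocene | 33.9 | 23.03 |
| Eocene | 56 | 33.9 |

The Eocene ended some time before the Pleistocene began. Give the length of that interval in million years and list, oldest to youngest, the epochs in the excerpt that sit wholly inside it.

The Eocene closes at 33.9 Ma and the Pleistocene opens at 2.58 Ma, so the interval is 33.9 − 2.58 = 31.32 Myr.
An epoch fits inside if it starts at or after 33.9 Ma and ends at or before 2.58 Ma; oldest first that gives Oligocene, Miocene, Pliocene.

31.32 million years; Oligocene, Miocene, Pliocene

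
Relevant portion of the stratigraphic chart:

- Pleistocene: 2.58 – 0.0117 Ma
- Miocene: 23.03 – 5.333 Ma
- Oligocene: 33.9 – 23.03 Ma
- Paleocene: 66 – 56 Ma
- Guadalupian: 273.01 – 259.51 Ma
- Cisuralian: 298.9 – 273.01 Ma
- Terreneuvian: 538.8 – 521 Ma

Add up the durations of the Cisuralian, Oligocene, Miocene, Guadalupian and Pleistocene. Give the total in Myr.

70.5253 million years

Each duration: Cisuralian = 25.89; Oligocene = 10.87; Miocene = 17.697; Guadalupian = 13.5; Pleistocene = 2.5683.
Sum: 25.89 + 10.87 + 17.697 + 13.5 + 2.5683 = 70.5253 Myr.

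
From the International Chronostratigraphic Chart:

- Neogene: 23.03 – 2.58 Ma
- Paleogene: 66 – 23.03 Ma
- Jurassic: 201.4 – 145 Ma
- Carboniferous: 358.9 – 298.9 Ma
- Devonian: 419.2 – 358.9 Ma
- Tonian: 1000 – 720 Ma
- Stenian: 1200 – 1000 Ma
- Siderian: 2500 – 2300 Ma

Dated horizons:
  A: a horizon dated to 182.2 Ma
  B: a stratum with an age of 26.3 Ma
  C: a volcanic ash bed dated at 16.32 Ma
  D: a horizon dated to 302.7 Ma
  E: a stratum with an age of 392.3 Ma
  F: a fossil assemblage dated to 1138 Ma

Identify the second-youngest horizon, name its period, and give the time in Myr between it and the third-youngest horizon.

Sorted youngest-first by Ma: C (16.32), B (26.3), A (182.2), D (302.7), E (392.3), F (1138).
The second youngest is B at 26.3 Ma, which lies in 66–23.03 Ma: the Paleogene.
The third youngest is A at 182.2 Ma; separation = |26.3 − 182.2| = 155.9 Myr.

B, in the Paleogene; 155.9 million years to A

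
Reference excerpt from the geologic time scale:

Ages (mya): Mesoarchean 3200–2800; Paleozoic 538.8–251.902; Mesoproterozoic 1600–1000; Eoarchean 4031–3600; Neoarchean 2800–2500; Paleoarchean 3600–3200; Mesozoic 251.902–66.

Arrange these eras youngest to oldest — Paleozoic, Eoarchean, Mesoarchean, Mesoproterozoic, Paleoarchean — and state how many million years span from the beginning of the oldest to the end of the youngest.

From the excerpt: Paleozoic 538.8–251.902; Eoarchean 4031–3600; Mesoarchean 3200–2800; Mesoproterozoic 1600–1000; Paleoarchean 3600–3200 (Ma).
Larger Ma is earlier, so the oldest is Eoarchean and the youngest is Paleozoic; youngest to oldest: Paleozoic, Mesoproterozoic, Mesoarchean, Paleoarchean, Eoarchean.
Oldest start 4031 minus youngest end 251.902 gives 3779.098 Myr overall.

Paleozoic, Mesoproterozoic, Mesoarchean, Paleoarchean, Eoarchean; total span 3779.098 Myr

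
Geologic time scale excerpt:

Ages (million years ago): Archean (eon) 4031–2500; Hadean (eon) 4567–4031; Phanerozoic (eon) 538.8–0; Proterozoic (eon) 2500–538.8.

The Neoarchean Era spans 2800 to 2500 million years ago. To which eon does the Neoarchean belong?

Archean

The Neoarchean (2800–2500 Ma) lies entirely within 4031–2500 Ma, the Archean Eon.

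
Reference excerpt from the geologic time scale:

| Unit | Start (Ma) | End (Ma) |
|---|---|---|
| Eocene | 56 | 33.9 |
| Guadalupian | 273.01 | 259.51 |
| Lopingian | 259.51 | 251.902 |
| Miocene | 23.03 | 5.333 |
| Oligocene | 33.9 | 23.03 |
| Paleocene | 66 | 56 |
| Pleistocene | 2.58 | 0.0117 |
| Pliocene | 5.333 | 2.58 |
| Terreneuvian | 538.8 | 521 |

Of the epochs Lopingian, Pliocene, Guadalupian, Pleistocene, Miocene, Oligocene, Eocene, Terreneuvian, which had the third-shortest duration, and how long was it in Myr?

Lopingian, 7.608 million years

Durations: Lopingian 7.608; Pliocene 2.753; Guadalupian 13.5; Pleistocene 2.5683; Miocene 17.697; Oligocene 10.87; Eocene 22.1; Terreneuvian 17.8 Myr.
Sorted shortest-first: Pleistocene (2.5683), Pliocene (2.753), Lopingian (7.608), Oligocene (10.87), Guadalupian (13.5), Miocene (17.697), Terreneuvian (17.8), Eocene (22.1).
The third shortest is Lopingian at 7.608 Myr.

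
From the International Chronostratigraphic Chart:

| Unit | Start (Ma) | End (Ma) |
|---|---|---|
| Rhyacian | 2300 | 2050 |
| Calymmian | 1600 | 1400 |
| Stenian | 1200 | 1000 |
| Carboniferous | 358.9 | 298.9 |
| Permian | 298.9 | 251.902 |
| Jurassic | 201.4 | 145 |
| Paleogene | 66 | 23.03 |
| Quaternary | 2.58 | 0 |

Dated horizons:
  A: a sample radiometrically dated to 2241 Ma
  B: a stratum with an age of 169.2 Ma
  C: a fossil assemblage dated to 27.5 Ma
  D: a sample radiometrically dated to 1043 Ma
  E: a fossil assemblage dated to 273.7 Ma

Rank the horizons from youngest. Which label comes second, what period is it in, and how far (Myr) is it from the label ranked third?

Smaller Ma means younger, so youngest first: C 27.5 < B 169.2 < E 273.7 < D 1043 < A 2241.
Counting 2 along gives B (169.2 Ma); the excerpt puts that inside the Jurassic, 201.4–145 Ma.
Next in line is E (273.7 Ma), and 273.7 − 169.2 = 104.5 Myr.

B, in the Jurassic; 104.5 million years to E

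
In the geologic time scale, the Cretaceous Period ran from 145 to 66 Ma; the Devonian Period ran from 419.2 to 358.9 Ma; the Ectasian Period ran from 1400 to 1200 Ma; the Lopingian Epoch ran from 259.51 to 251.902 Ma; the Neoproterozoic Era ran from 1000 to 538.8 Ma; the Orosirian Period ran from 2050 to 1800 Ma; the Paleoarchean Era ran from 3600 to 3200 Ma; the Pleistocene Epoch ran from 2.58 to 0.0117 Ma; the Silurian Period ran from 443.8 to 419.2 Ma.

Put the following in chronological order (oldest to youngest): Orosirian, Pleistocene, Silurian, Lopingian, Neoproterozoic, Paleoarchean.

Sorting by start age (descending Ma, since larger Ma = older): Paleoarchean began 3600, Orosirian began 2050, Neoproterozoic began 1000, Silurian began 443.8, Lopingian began 259.51, Pleistocene began 2.58.

Paleoarchean, Orosirian, Neoproterozoic, Silurian, Lopingian, Pleistocene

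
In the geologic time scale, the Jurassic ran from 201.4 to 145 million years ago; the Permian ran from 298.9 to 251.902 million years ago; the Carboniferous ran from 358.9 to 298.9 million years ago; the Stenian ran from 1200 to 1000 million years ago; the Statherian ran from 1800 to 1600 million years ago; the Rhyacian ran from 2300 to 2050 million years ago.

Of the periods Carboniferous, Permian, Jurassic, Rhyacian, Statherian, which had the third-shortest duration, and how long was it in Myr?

Carboniferous, 60 million years

Start − end for each: Carboniferous 358.9 − 298.9 = 60; Permian 298.9 − 251.902 = 46.998; Jurassic 201.4 − 145 = 56.4; Rhyacian 2300 − 2050 = 250; Statherian 1800 − 1600 = 200.
Ranking these from shortest: Permian < Jurassic < Carboniferous < Statherian < Rhyacian.
Position 3 in that ranking is Carboniferous, which lasted 60 Myr.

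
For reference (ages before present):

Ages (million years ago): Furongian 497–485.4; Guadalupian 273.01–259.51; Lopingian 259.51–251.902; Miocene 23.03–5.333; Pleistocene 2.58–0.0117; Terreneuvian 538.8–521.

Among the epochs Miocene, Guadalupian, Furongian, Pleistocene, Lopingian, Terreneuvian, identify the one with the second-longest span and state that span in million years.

Start − end for each: Miocene 23.03 − 5.333 = 17.697; Guadalupian 273.01 − 259.51 = 13.5; Furongian 497 − 485.4 = 11.6; Pleistocene 2.58 − 0.0117 = 2.5683; Lopingian 259.51 − 251.902 = 7.608; Terreneuvian 538.8 − 521 = 17.8.
Ranking these from longest: Terreneuvian > Miocene > Guadalupian > Furongian > Lopingian > Pleistocene.
Position 2 in that ranking is Miocene, which lasted 17.697 Myr.

Miocene, 17.697 million years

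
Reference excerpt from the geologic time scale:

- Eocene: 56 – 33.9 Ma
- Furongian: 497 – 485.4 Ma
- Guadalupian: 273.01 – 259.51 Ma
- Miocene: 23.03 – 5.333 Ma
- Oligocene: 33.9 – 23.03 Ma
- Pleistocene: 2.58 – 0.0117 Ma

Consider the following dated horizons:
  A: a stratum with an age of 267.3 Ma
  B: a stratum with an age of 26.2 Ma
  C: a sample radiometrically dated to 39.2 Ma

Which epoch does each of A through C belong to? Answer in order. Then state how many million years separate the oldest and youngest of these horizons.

A — Guadalupian; B — Oligocene; C — Eocene; span 241.1 million years

Match each age against the start–end ranges in the excerpt: A = 267.3 Ma → Guadalupian (273.01–259.51); B = 26.2 Ma → Oligocene (33.9–23.03); C = 39.2 Ma → Eocene (56–33.9).
The largest age is 267.3 Ma and the smallest is 26.2 Ma; their difference is 241.1 Myr.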